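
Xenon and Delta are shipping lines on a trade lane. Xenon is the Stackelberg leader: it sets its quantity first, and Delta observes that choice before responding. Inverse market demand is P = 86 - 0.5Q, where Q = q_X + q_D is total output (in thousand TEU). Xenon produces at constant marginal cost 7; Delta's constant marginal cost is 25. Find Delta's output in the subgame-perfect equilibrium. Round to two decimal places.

Solve by backward induction. Given q_X, the follower Delta maximises π_D = (86 - (1/2)q_X - (1/2)q_D)q_D - 25q_D.
Setting the follower's marginal profit to zero, 61 - (1/2)q_X - q_D = 0, i.e. q_D = (61 - (1/2)q_X).
The leader anticipates this reaction. Substituting into P = 86 - 0.5Q gives P = 111/2 - (1/4)q_X, so π_X = (111/2 - (1/4)q_X)q_X - 7q_X.
Leader FOC: 97/2 - (1/2)q_X = 0, so q_X = 97.
Then q_D = (61 - (1/2)·97) = 25/2.

12.50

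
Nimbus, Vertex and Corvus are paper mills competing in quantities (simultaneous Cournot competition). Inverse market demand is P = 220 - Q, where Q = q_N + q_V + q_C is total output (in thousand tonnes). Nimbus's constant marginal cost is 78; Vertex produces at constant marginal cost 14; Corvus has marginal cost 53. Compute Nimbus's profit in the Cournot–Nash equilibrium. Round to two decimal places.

Nimbus's profit: π_N = (220 - Q)q_N - (78q_N). Setting ∂π_N/∂q_N = 0: 142 - 2q_N - (q_V + q_C) = 0.
Vertex's profit: π_V = (220 - Q)q_V - (14q_V). Setting ∂π_V/∂q_V = 0: 206 - 2q_V - (q_N + q_C) = 0.
Corvus's first-order condition: 167 - 2q_C - (q_N + q_V) = 0.
Summing all 3 equations gives 515 − 4Q = 0, hence Q = 515/4.
Back-substituting: q_N = (142 − 515/4) = 53/4, q_V = (206 − 515/4) = 309/4, q_C = (167 − 515/4) = 153/4.
Price P = 220 - 515/4 = 365/4.
Nimbus's profit: (365/4 - 78)·(53/4) = 175.5625.

175.56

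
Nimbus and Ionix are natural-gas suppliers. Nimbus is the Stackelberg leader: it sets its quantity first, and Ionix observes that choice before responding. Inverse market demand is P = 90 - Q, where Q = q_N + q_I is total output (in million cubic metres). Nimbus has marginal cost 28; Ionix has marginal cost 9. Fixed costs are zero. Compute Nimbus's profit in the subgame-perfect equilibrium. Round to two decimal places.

Solve by backward induction. Given q_N, the follower Ionix maximises π_I = (90 - q_N - q_I)q_I - 9q_I.
∂π_I/∂q_I = 81 - q_N - 2q_I = 0 gives the reaction function q_I = (81 - q_N)/2.
The leader anticipates this reaction. Substituting into P = 90 - Q gives P = 99/2 - (1/2)q_N, so π_N = (99/2 - (1/2)q_N)q_N - 28q_N.
Maximising: ∂π_N/∂q_N = 43/2 - q_N = 0, giving q_N = 43/2.
Then q_I = (81 - 43/2)/2 = 119/4.
Price P = 90 - 205/4 = 155/4.
Nimbus's profit: (155/4 - 28)·(43/2) = 1849/8.

231.13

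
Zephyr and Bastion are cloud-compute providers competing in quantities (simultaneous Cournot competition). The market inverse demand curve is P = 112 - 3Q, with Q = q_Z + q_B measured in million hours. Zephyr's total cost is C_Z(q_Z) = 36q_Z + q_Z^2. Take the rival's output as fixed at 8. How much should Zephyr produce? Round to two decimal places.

6.50

With the rival's output fixed at 8, Zephyr's profit is π_Z = (112 - 3·8 - 3q_Z)q_Z - (36q_Z + q_Z²) = (88 - 3q_Z)q_Z - (36q_Z + q_Z²).
∂π_Z/∂q_Z = 52 - 8q_Z = 0, so q_Z = 13/2.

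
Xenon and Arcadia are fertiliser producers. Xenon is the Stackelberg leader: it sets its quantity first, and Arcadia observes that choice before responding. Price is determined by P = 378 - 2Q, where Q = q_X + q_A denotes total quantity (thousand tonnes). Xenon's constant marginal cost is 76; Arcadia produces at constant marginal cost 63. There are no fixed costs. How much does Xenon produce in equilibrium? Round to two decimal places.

The follower Arcadia best-responds to any q_X: π_A = (378 - 2Q)q_A - 63q_A.
Follower FOC: 315 - 2q_X - 4q_A = 0, so q_A(q_X) = (315 - 2q_X)/4.
The leader anticipates this reaction. Substituting into P = 378 - 2Q gives P = 441/2 - q_X, so π_X = (441/2 - q_X)q_X - 76q_X.
Maximising: ∂π_X/∂q_X = 289/2 - 2q_X = 0, giving q_X = 289/4.
Then q_A = (315 - 2·(289/4))/4 = 341/8.

72.25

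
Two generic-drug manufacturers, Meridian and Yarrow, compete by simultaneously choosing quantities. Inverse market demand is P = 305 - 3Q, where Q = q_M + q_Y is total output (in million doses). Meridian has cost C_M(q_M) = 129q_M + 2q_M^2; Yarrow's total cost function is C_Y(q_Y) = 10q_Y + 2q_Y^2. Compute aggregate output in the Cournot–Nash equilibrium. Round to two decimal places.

Meridian's profit: π_M = (305 - 3Q)q_M - (129q_M + 2q_M²). Setting ∂π_M/∂q_M = 0: 176 - 10q_M - 3(q_Y) = 0.
Yarrow's profit: π_Y = (305 - 3Q)q_Y - (10q_Y + 2q_Y²). Setting ∂π_Y/∂q_Y = 0: 295 - 10q_Y - 3(q_M) = 0.
Best responses: q_M = (176 - 3q_Y)/10, q_Y = (295 - 3q_M)/10.
Solving the pair: q_M = 125/13, q_Y = 346/13.
Total output Q = 125/13 + 346/13 = 471/13.

36.23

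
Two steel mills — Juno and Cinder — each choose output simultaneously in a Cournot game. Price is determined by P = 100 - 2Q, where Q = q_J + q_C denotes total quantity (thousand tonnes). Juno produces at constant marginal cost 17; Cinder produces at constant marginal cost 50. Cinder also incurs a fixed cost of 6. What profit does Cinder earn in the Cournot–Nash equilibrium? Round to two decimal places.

10.06

Juno's profit: π_J = (100 - 2Q)q_J - (17q_J). Setting ∂π_J/∂q_J = 0: 83 - 4q_J - 2(q_C) = 0.
Cinder's first-order condition: 50 - 4q_C - 2(q_J) = 0.
Best responses: q_J = (83 - 2q_C)/4, q_C = (50 - 2q_J)/4.
Substituting one into the other gives q_J = 58/3 and q_C = 17/6.
Price P = 100 - 2·(133/6) = 167/3.
Cinder's profit: (167/3 - 50)·(17/6) - 6 = 181/18.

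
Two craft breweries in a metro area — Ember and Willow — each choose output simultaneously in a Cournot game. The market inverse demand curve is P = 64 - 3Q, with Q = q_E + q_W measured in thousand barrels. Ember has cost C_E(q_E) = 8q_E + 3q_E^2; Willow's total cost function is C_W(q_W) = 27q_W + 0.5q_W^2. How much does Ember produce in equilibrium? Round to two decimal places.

3.75

Ember's profit: π_E = (64 - 3Q)q_E - (8q_E + 3q_E²). Setting ∂π_E/∂q_E = 0: 56 - 12q_E - 3(q_W) = 0.
Willow's profit: π_W = (64 - 3Q)q_W - (27q_W + (1/2)q_W²). Setting ∂π_W/∂q_W = 0: 37 - 7q_W - 3(q_E) = 0.
So q_E = (56 - 3q_W)/12 and q_W = (37 - 3q_E)/7.
Solving the pair: q_E = 281/75, q_W = 92/25.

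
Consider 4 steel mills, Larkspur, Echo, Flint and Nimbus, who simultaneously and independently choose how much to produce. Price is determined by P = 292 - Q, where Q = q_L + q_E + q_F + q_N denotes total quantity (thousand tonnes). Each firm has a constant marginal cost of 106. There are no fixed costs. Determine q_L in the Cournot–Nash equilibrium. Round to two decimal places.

37.20

A representative firm's profit is π_i = q_i(292 - Q) - 106q_i.
First-order condition (treating rivals' output as given): 186 - 2q_i - Σ_{j≠i} q_j = 0.
With identical firms every q_j equals q_i, so Σ_{j≠i} q_j = 3q_i and 186 = 5q_i, giving q_i = 186/5.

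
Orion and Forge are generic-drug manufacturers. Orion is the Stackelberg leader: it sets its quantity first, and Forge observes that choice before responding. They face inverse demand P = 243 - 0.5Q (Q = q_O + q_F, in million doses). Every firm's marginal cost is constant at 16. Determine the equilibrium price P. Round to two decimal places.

72.75

Solve by backward induction. Given q_O, the follower Forge maximises π_F = (243 - (1/2)q_O - (1/2)q_F)q_F - 16q_F.
Follower FOC: 227 - (1/2)q_O - q_F = 0, so q_F(q_O) = (227 - (1/2)q_O).
The leader anticipates this reaction. Substituting into P = 243 - 0.5Q gives P = 259/2 - (1/4)q_O, so π_O = (259/2 - (1/4)q_O)q_O - 16q_O.
Maximising: ∂π_O/∂q_O = 227/2 - (1/2)q_O = 0, giving q_O = 227.
Then q_F = (227 - (1/2)·227) = 227/2.
Total output Q = 681/2, so price P = 243 - (1/2)·(681/2) = 291/4.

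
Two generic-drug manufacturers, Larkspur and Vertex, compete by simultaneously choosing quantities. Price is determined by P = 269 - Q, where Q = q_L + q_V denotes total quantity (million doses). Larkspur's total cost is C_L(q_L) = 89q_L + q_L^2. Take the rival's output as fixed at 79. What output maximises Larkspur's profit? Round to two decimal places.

With the rival's output fixed at 79, Larkspur's profit is π_L = (269 - 79 - q_L)q_L - (89q_L + q_L²) = (190 - q_L)q_L - (89q_L + q_L²).
∂π_L/∂q_L = 101 - 4q_L = 0, so q_L = 101/4.

25.25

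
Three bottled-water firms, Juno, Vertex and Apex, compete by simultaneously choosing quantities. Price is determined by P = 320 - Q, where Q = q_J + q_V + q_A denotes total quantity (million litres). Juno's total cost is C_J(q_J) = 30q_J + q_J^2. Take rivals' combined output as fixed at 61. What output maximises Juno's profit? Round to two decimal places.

57.25

With rivals' combined output fixed at 61, Juno's profit is π_J = (320 - 61 - q_J)q_J - (30q_J + q_J²) = (259 - q_J)q_J - (30q_J + q_J²).
∂π_J/∂q_J = 229 - 4q_J = 0, so q_J = 229/4.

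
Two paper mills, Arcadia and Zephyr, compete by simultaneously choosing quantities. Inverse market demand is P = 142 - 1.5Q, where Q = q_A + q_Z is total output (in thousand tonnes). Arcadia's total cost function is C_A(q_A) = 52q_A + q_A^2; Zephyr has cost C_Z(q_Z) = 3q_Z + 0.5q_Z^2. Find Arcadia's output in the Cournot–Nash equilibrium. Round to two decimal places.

8.54

Arcadia's profit: π_A = (142 - 1.5Q)q_A - (52q_A + q_A²). Setting ∂π_A/∂q_A = 0: 90 - 5q_A - (3/2)(q_Z) = 0.
Zephyr's first-order condition: 139 - 4q_Z - (3/2)(q_A) = 0.
So q_A = (90 - (3/2)q_Z)/5 and q_Z = (139 - (3/2)q_A)/4.
Solving the pair: q_A = 606/71, q_Z = 31.5493.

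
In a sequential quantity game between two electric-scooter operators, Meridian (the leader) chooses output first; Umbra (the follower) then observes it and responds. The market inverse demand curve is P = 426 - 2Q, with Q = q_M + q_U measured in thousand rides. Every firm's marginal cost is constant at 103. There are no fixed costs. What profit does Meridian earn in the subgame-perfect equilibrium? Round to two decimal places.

The follower Umbra best-responds to any q_M: π_U = (426 - 2Q)q_U - 103q_U.
Follower FOC: 323 - 2q_M - 4q_U = 0, so q_U(q_M) = (323 - 2q_M)/4.
Meridian substitutes q_U(q_M) into its own profit: π_M = q_M(426 - 2q_M - (323 - 2q_M)/2) - 103q_M = (529/2 - q_M)q_M - 103q_M.
Maximising: ∂π_M/∂q_M = 323/2 - 2q_M = 0, giving q_M = 323/4.
Then q_U = (323 - 2·(323/4))/4 = 323/8.
Price P = 426 - 2·(969/8) = 735/4.
Meridian's profit: (735/4 - 103)·(323/4) = 6520.5625.

6520.56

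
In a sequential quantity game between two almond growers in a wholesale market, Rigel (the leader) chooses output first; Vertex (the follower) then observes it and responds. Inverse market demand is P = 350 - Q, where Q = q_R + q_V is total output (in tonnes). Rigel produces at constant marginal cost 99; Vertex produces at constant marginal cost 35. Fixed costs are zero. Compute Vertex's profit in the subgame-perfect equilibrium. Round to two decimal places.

12265.56

The follower Vertex best-responds to any q_R: π_V = (350 - Q)q_V - 35q_V.
Setting the follower's marginal profit to zero, 315 - q_R - 2q_V = 0, i.e. q_V = (315 - q_R)/2.
The leader anticipates this reaction. Substituting into P = 350 - Q gives P = 385/2 - (1/2)q_R, so π_R = (385/2 - (1/2)q_R)q_R - 99q_R.
Maximising: ∂π_R/∂q_R = 187/2 - q_R = 0, giving q_R = 187/2.
Then q_V = (315 - 187/2)/2 = 443/4.
Price P = 350 - 817/4 = 583/4.
Vertex's profit: (583/4 - 35)·(443/4) = 12265.5625.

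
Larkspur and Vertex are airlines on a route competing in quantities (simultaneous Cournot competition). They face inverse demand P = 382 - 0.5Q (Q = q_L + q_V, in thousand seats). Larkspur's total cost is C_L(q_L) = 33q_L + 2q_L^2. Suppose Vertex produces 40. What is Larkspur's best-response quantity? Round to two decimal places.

65.80

With the rival's output fixed at 40, Larkspur's profit is π_L = (382 - (1/2)·40 - (1/2)q_L)q_L - (33q_L + 2q_L²) = (362 - (1/2)q_L)q_L - (33q_L + 2q_L²).
∂π_L/∂q_L = 329 - 5q_L = 0, so q_L = 329/5.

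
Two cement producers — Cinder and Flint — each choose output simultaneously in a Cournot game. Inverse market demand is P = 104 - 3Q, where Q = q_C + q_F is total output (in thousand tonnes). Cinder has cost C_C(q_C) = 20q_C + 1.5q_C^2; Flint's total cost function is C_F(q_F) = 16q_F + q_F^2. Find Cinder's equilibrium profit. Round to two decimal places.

Cinder's profit: π_C = (104 - 3Q)q_C - (20q_C + (3/2)q_C²). Setting ∂π_C/∂q_C = 0: 84 - 9q_C - 3(q_F) = 0.
Flint's first-order condition: 88 - 8q_F - 3(q_C) = 0.
So q_C = (84 - 3q_F)/9 and q_F = (88 - 3q_C)/8.
Solving the pair: q_C = 136/21, q_F = 60/7.
Price P = 104 - 3·(316/21) = 412/7.
Cinder's profit: (412/7)·(136/21) - 20·(136/21) - (3/2)(136/21)² = 188.7347.

188.73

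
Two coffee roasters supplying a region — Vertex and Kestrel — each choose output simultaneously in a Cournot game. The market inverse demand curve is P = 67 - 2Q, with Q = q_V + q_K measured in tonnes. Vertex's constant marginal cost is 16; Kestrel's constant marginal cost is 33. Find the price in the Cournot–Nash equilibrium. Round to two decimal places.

Vertex's profit: π_V = (67 - 2Q)q_V - (16q_V). Setting ∂π_V/∂q_V = 0: 51 - 4q_V - 2(q_K) = 0.
Kestrel's first-order condition: 34 - 4q_K - 2(q_V) = 0.
Best responses: q_V = (51 - 2q_K)/4, q_K = (34 - 2q_V)/4.
Solving the pair: q_V = 34/3, q_K = 17/6.
Total output Q = 85/6, so price P = 67 - 2·(85/6) = 116/3.

38.67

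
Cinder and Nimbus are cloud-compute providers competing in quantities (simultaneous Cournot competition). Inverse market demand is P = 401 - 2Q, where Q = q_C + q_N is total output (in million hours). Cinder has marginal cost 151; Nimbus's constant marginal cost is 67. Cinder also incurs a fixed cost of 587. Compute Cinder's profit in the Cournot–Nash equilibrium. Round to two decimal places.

943.89

Cinder's profit: π_C = (401 - 2Q)q_C - (151q_C). Setting ∂π_C/∂q_C = 0: 250 - 4q_C - 2(q_N) = 0.
Nimbus's profit: π_N = (401 - 2Q)q_N - (67q_N). Setting ∂π_N/∂q_N = 0: 334 - 4q_N - 2(q_C) = 0.
So q_C = (250 - 2q_N)/4 and q_N = (334 - 2q_C)/4.
Solving the pair: q_C = 83/3, q_N = 209/3.
Price P = 401 - 2·(292/3) = 619/3.
Cinder's profit: (619/3 - 151)·(83/3) - 587 = 943.8889.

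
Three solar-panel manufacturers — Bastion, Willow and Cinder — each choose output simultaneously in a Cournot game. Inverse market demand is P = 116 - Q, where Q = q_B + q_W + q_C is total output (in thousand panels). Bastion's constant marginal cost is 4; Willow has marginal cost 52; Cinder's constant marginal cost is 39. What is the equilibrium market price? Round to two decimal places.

Bastion's profit: π_B = (116 - Q)q_B - (4q_B). Setting ∂π_B/∂q_B = 0: 112 - 2q_B - (q_W + q_C) = 0.
Willow's profit: π_W = (116 - Q)q_W - (52q_W). Setting ∂π_W/∂q_W = 0: 64 - 2q_W - (q_B + q_C) = 0.
Cinder's profit: π_C = (116 - Q)q_C - (39q_C). Setting ∂π_C/∂q_C = 0: 77 - 2q_C - (q_B + q_W) = 0.
Adding the 3 conditions: 253 − 2Q − 2Q = 0, i.e. Q = 253/4.
Back-substituting: q_B = (112 − 253/4) = 195/4, q_W = (64 − 253/4) = 3/4, q_C = (77 − 253/4) = 55/4.
Total output Q = 253/4, so price P = 116 - 253/4 = 211/4.

52.75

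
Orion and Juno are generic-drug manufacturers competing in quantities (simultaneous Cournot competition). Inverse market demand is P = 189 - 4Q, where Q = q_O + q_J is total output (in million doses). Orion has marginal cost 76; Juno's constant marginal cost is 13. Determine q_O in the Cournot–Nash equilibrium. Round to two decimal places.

Orion's profit: π_O = (189 - 4Q)q_O - (76q_O). Setting ∂π_O/∂q_O = 0: 113 - 8q_O - 4(q_J) = 0.
Juno's profit: π_J = (189 - 4Q)q_J - (13q_J). Setting ∂π_J/∂q_J = 0: 176 - 8q_J - 4(q_O) = 0.
Best responses: q_O = (113 - 4q_J)/8, q_J = (176 - 4q_O)/8.
Substituting one into the other gives q_O = 25/6 and q_J = 239/12.

4.17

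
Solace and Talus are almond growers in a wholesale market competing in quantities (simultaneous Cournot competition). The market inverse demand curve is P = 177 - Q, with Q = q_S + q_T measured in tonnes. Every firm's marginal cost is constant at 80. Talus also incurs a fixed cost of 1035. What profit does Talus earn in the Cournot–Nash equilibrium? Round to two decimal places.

A representative firm's profit is π_i = q_i(177 - Q) - 80q_i.
Setting ∂π_i/∂q_i = 0 with rivals' quantities fixed: 97 - 2q_i - q_j = 0.
With identical firms every q_j equals q_i, so q_j = q_i and 97 = 3q_i, giving q_i = 97/3.
Price P = 177 - 194/3 = 337/3.
Talus's profit: (337/3 - 80)·(97/3) - 1035 = 94/9.

10.44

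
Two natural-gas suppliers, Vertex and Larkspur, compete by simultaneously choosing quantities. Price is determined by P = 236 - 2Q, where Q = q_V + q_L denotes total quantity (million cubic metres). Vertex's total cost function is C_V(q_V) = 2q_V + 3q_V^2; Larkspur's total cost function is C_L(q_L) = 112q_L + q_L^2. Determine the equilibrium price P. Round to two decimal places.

Vertex's profit: π_V = (236 - 2Q)q_V - (2q_V + 3q_V²). Setting ∂π_V/∂q_V = 0: 234 - 10q_V - 2(q_L) = 0.
Larkspur's first-order condition: 124 - 6q_L - 2(q_V) = 0.
Best responses: q_V = (234 - 2q_L)/10, q_L = (124 - 2q_V)/6.
Solving the pair: q_V = 289/14, q_L = 193/14.
Total output Q = 241/7, so price P = 236 - 2·(241/7) = 1170/7.

167.14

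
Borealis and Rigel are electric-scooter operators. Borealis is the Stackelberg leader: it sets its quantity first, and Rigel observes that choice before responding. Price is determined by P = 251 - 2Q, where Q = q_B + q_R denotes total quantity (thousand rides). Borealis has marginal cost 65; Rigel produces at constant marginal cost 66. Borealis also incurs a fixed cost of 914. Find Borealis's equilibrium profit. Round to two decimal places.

1271.56

The follower Rigel best-responds to any q_B: π_R = (251 - 2Q)q_R - 66q_R.
Follower FOC: 185 - 2q_B - 4q_R = 0, so q_R(q_B) = (185 - 2q_B)/4.
Borealis substitutes q_R(q_B) into its own profit: π_B = q_B(251 - 2q_B - (185 - 2q_B)/2) - 65q_B = (317/2 - q_B)q_B - 65q_B.
Leader FOC: 187/2 - 2q_B = 0, so q_B = 187/4.
Then q_R = (185 - 2·(187/4))/4 = 183/8.
Price P = 251 - 2·(557/8) = 447/4.
Borealis's profit: (447/4 - 65)·(187/4) - 914 = 1271.5625.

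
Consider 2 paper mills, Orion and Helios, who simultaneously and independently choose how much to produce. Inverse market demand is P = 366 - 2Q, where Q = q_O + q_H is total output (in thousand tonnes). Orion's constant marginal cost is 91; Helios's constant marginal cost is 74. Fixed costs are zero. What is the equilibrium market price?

Orion's profit: π_O = (366 - 2Q)q_O - (91q_O). Setting ∂π_O/∂q_O = 0: 275 - 4q_O - 2(q_H) = 0.
Helios's profit: π_H = (366 - 2Q)q_H - (74q_H). Setting ∂π_H/∂q_H = 0: 292 - 4q_H - 2(q_O) = 0.
Rearranging gives the reaction functions q_O = (275 - 2q_H)/4 and q_H = (292 - 2q_O)/4.
Substituting one into the other gives q_O = 43 and q_H = 103/2.
Total output Q = 189/2, so price P = 366 - 2·(189/2) = 177.

177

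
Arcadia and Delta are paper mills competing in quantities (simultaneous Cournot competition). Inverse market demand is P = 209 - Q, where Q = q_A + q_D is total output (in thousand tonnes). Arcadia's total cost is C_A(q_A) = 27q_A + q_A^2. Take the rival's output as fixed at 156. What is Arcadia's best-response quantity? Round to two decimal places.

With the rival's output fixed at 156, Arcadia's profit is π_A = (209 - 156 - q_A)q_A - (27q_A + q_A²) = (53 - q_A)q_A - (27q_A + q_A²).
∂π_A/∂q_A = 26 - 4q_A = 0, so q_A = 13/2.

6.50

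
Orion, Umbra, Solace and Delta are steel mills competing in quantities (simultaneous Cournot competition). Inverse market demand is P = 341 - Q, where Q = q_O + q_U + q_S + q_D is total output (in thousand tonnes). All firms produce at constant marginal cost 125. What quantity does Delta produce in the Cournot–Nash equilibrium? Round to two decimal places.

Each firm earns π_i = (341 - Q)q_i - 125q_i.
First-order condition (treating rivals' output as given): 216 - 2q_i - Σ_{j≠i} q_j = 0.
With identical firms every q_j equals q_i, so Σ_{j≠i} q_j = 3q_i and 216 = 5q_i, giving q_i = 216/5.

43.20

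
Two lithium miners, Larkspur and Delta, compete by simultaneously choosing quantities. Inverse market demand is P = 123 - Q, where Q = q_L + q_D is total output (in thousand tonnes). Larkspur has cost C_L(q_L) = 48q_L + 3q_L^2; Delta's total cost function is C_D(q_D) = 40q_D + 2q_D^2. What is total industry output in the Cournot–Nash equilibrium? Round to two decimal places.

Larkspur's profit: π_L = (123 - Q)q_L - (48q_L + 3q_L²). Setting ∂π_L/∂q_L = 0: 75 - 8q_L - (q_D) = 0.
Delta's profit: π_D = (123 - Q)q_D - (40q_D + 2q_D²). Setting ∂π_D/∂q_D = 0: 83 - 6q_D - (q_L) = 0.
Best responses: q_L = (75 - q_D)/8, q_D = (83 - q_L)/6.
Substituting one into the other gives q_L = 367/47 and q_D = 589/47.
Total output Q = 367/47 + 589/47 = 956/47.

20.34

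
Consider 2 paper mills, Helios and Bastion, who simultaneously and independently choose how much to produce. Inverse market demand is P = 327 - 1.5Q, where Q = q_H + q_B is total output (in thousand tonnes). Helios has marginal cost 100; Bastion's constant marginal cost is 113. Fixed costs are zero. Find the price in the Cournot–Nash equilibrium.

180

Helios's profit: π_H = (327 - 1.5Q)q_H - (100q_H). Setting ∂π_H/∂q_H = 0: 227 - 3q_H - (3/2)(q_B) = 0.
Bastion's profit: π_B = (327 - 1.5Q)q_B - (113q_B). Setting ∂π_B/∂q_B = 0: 214 - 3q_B - (3/2)(q_H) = 0.
So q_H = (227 - (3/2)q_B)/3 and q_B = (214 - (3/2)q_H)/3.
Solving the pair: q_H = 160/3, q_B = 134/3.
Total output Q = 98, so price P = 327 - (3/2)·98 = 180.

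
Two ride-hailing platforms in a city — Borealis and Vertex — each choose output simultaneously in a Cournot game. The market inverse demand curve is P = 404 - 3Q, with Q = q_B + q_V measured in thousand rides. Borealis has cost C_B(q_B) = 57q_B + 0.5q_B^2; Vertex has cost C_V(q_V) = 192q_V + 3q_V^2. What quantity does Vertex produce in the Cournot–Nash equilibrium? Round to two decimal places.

Borealis's profit: π_B = (404 - 3Q)q_B - (57q_B + (1/2)q_B²). Setting ∂π_B/∂q_B = 0: 347 - 7q_B - 3(q_V) = 0.
Vertex's profit: π_V = (404 - 3Q)q_V - (192q_V + 3q_V²). Setting ∂π_V/∂q_V = 0: 212 - 12q_V - 3(q_B) = 0.
Rearranging gives the reaction functions q_B = (347 - 3q_V)/7 and q_V = (212 - 3q_B)/12.
Solving the pair: q_B = 1176/25, q_V = 443/75.

5.91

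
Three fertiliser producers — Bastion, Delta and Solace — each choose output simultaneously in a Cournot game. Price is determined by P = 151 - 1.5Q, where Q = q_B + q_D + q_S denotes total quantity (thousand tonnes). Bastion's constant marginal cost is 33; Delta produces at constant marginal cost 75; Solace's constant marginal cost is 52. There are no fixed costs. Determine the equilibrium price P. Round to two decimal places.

77.75

Bastion's profit: π_B = (151 - 1.5Q)q_B - (33q_B). Setting ∂π_B/∂q_B = 0: 118 - 3q_B - (3/2)(q_D + q_S) = 0.
Delta's first-order condition: 76 - 3q_D - (3/2)(q_B + q_S) = 0.
Solace's profit: π_S = (151 - 1.5Q)q_S - (52q_S). Setting ∂π_S/∂q_S = 0: 99 - 3q_S - (3/2)(q_B + q_D) = 0.
Adding the 3 conditions: 293 − 3Q − 3Q = 0, i.e. Q = 293/6.
Back-substituting: q_B = (118 − 293/4)/(3/2) = 179/6, q_D = (76 − 293/4)/(3/2) = 11/6, q_S = (99 − 293/4)/(3/2) = 103/6.
Total output Q = 293/6, so price P = 151 - (3/2)·(293/6) = 311/4.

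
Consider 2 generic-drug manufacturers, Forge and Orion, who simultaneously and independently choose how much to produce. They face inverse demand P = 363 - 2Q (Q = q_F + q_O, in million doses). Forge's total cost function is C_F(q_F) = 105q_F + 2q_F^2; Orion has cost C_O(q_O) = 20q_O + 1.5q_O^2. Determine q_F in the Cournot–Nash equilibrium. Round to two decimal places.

21.54

Forge's profit: π_F = (363 - 2Q)q_F - (105q_F + 2q_F²). Setting ∂π_F/∂q_F = 0: 258 - 8q_F - 2(q_O) = 0.
Orion's profit: π_O = (363 - 2Q)q_O - (20q_O + (3/2)q_O²). Setting ∂π_O/∂q_O = 0: 343 - 7q_O - 2(q_F) = 0.
So q_F = (258 - 2q_O)/8 and q_O = (343 - 2q_F)/7.
Substituting one into the other gives q_F = 280/13 and q_O = 557/13.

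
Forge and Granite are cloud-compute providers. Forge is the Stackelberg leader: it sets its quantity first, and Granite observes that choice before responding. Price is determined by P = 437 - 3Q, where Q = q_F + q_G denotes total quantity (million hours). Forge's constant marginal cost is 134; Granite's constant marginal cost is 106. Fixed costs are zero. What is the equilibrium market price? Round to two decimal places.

202.75

Solve by backward induction. Given q_F, the follower Granite maximises π_G = (437 - 3q_F - 3q_G)q_G - 106q_G.
Setting the follower's marginal profit to zero, 331 - 3q_F - 6q_G = 0, i.e. q_G = (331 - 3q_F)/6.
The leader anticipates this reaction. Substituting into P = 437 - 3Q gives P = 543/2 - (3/2)q_F, so π_F = (543/2 - (3/2)q_F)q_F - 134q_F.
Maximising: ∂π_F/∂q_F = 275/2 - 3q_F = 0, giving q_F = 275/6.
Then q_G = (331 - 3·(275/6))/6 = 129/4.
Total output Q = 937/12, so price P = 437 - 3·(937/12) = 811/4.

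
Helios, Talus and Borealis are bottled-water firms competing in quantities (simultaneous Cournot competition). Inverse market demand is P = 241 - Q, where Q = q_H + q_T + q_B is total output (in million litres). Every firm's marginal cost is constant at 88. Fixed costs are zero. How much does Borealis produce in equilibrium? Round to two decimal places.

Each firm earns π_i = (241 - Q)q_i - 88q_i.
Setting ∂π_i/∂q_i = 0 with rivals' quantities fixed: 153 - 2q_i - Σ_{j≠i} q_j = 0.
With identical firms every q_j equals q_i, so Σ_{j≠i} q_j = 2q_i and 153 = 4q_i, giving q_i = 153/4.

38.25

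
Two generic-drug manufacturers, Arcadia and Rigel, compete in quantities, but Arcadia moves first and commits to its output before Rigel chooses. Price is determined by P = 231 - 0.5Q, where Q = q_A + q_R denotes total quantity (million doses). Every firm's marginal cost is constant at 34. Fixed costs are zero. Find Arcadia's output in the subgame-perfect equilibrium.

197

Solve by backward induction. Given q_A, the follower Rigel maximises π_R = (231 - (1/2)q_A - (1/2)q_R)q_R - 34q_R.
Setting the follower's marginal profit to zero, 197 - (1/2)q_A - q_R = 0, i.e. q_R = (197 - (1/2)q_A).
Arcadia substitutes q_R(q_A) into its own profit: π_A = q_A(231 - (1/2)q_A - (197 - (1/2)q_A)/2) - 34q_A = (265/2 - (1/4)q_A)q_A - 34q_A.
The leader's first-order condition 197/2 - (1/2)q_A = 0 yields q_A = 197.
Then q_R = (197 - (1/2)·197) = 197/2.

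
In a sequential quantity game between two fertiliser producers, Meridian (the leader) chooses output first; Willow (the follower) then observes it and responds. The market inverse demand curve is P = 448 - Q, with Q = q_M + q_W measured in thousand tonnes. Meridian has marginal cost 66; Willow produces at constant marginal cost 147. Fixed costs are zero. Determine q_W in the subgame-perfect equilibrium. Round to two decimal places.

34.75

The follower Willow best-responds to any q_M: π_W = (448 - Q)q_W - 147q_W.
∂π_W/∂q_W = 301 - q_M - 2q_W = 0 gives the reaction function q_W = (301 - q_M)/2.
The leader anticipates this reaction. Substituting into P = 448 - Q gives P = 595/2 - (1/2)q_M, so π_M = (595/2 - (1/2)q_M)q_M - 66q_M.
Maximising: ∂π_M/∂q_M = 463/2 - q_M = 0, giving q_M = 463/2.
Then q_W = (301 - 463/2)/2 = 139/4.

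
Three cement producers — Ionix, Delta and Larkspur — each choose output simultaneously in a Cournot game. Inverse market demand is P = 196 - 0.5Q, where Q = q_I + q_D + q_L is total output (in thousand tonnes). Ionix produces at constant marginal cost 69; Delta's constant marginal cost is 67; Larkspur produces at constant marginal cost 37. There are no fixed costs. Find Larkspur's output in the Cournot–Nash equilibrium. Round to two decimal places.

110.50

Ionix's profit: π_I = (196 - 0.5Q)q_I - (69q_I). Setting ∂π_I/∂q_I = 0: 127 - q_I - (1/2)(q_D + q_L) = 0.
Delta's first-order condition: 129 - q_D - (1/2)(q_I + q_L) = 0.
Larkspur's first-order condition: 159 - q_L - (1/2)(q_I + q_D) = 0.
Summing all 3 equations gives 415 − 2Q = 0, hence Q = 415/2.
Back-substituting: q_I = (127 − 415/4)/(1/2) = 93/2, q_D = (129 − 415/4)/(1/2) = 101/2, q_L = (159 − 415/4)/(1/2) = 221/2.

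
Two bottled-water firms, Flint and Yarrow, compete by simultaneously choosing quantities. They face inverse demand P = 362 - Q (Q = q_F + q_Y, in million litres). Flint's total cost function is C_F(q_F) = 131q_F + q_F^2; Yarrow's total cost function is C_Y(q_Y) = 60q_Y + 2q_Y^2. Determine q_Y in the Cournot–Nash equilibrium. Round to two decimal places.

42.48

Flint's profit: π_F = (362 - Q)q_F - (131q_F + q_F²). Setting ∂π_F/∂q_F = 0: 231 - 4q_F - (q_Y) = 0.
Yarrow's profit: π_Y = (362 - Q)q_Y - (60q_Y + 2q_Y²). Setting ∂π_Y/∂q_Y = 0: 302 - 6q_Y - (q_F) = 0.
Rearranging gives the reaction functions q_F = (231 - q_Y)/4 and q_Y = (302 - q_F)/6.
Solving the pair: q_F = 1084/23, q_Y = 977/23.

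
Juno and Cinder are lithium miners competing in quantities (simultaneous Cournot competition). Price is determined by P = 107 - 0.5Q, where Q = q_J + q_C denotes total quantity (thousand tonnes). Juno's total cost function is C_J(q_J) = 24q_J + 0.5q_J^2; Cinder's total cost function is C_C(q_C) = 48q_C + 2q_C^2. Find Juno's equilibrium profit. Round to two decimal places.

1563.29

Juno's profit: π_J = (107 - 0.5Q)q_J - (24q_J + (1/2)q_J²). Setting ∂π_J/∂q_J = 0: 83 - 2q_J - (1/2)(q_C) = 0.
Cinder's first-order condition: 59 - 5q_C - (1/2)(q_J) = 0.
Best responses: q_J = (83 - (1/2)q_C)/2, q_C = (59 - (1/2)q_J)/5.
Solving the pair: q_J = 514/13, q_C = 102/13.
Price P = 107 - (1/2)·(616/13) = 1083/13.
Juno's profit: (1083/13)·(514/13) - 24·(514/13) - (1/2)(514/13)² = 1563.2899.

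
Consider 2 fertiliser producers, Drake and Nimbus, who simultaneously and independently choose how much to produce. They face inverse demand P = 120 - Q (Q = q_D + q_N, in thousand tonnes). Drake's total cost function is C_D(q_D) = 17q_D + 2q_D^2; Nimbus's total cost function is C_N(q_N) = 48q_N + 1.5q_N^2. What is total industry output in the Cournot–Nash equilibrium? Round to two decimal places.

Drake's profit: π_D = (120 - Q)q_D - (17q_D + 2q_D²). Setting ∂π_D/∂q_D = 0: 103 - 6q_D - (q_N) = 0.
Nimbus's profit: π_N = (120 - Q)q_N - (48q_N + (3/2)q_N²). Setting ∂π_N/∂q_N = 0: 72 - 5q_N - (q_D) = 0.
Rearranging gives the reaction functions q_D = (103 - q_N)/6 and q_N = (72 - q_D)/5.
Substituting one into the other gives q_D = 443/29 and q_N = 329/29.
Total output Q = 443/29 + 329/29 = 772/29.

26.62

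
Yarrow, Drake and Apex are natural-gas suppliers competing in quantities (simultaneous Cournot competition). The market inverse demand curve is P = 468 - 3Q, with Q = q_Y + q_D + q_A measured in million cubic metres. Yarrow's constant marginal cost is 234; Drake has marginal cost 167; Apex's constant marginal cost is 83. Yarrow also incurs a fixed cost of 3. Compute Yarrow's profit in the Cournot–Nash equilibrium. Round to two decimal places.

2.33

Yarrow's profit: π_Y = (468 - 3Q)q_Y - (234q_Y). Setting ∂π_Y/∂q_Y = 0: 234 - 6q_Y - 3(q_D + q_A) = 0.
Drake's profit: π_D = (468 - 3Q)q_D - (167q_D). Setting ∂π_D/∂q_D = 0: 301 - 6q_D - 3(q_Y + q_A) = 0.
Apex's profit: π_A = (468 - 3Q)q_A - (83q_A). Setting ∂π_A/∂q_A = 0: 385 - 6q_A - 3(q_Y + q_D) = 0.
Adding the 3 conditions: 920 − 6Q − 6Q = 0, i.e. Q = 230/3.
Back-substituting: q_Y = (234 − 230)/3 = 4/3, q_D = (301 − 230)/3 = 71/3, q_A = (385 − 230)/3 = 155/3.
Price P = 468 - 3·(230/3) = 238.
Yarrow's profit: (238 - 234)·(4/3) - 3 = 7/3.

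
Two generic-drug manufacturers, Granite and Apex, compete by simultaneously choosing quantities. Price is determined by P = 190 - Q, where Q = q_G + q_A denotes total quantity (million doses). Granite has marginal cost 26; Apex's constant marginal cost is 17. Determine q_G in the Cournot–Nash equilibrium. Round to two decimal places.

51.67

Granite's profit: π_G = (190 - Q)q_G - (26q_G). Setting ∂π_G/∂q_G = 0: 164 - 2q_G - (q_A) = 0.
Apex's first-order condition: 173 - 2q_A - (q_G) = 0.
So q_G = (164 - q_A)/2 and q_A = (173 - q_G)/2.
Solving the pair: q_G = 155/3, q_A = 182/3.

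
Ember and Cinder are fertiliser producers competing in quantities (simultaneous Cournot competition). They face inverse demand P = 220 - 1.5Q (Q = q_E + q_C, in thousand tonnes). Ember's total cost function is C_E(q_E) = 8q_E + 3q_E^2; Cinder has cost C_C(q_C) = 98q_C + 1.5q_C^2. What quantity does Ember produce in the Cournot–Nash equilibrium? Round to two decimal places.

Ember's profit: π_E = (220 - 1.5Q)q_E - (8q_E + 3q_E²). Setting ∂π_E/∂q_E = 0: 212 - 9q_E - (3/2)(q_C) = 0.
Cinder's first-order condition: 122 - 6q_C - (3/2)(q_E) = 0.
Best responses: q_E = (212 - (3/2)q_C)/9, q_C = (122 - (3/2)q_E)/6.
Solving the pair: q_E = 484/23, q_C = 1040/69.

21.04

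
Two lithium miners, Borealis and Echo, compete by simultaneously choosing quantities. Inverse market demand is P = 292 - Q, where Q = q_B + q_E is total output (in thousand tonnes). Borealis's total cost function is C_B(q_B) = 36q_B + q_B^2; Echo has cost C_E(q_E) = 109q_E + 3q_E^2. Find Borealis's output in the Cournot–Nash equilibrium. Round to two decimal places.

Borealis's profit: π_B = (292 - Q)q_B - (36q_B + q_B²). Setting ∂π_B/∂q_B = 0: 256 - 4q_B - (q_E) = 0.
Echo's profit: π_E = (292 - Q)q_E - (109q_E + 3q_E²). Setting ∂π_E/∂q_E = 0: 183 - 8q_E - (q_B) = 0.
So q_B = (256 - q_E)/4 and q_E = (183 - q_B)/8.
Solving the pair: q_B = 1865/31, q_E = 476/31.

60.16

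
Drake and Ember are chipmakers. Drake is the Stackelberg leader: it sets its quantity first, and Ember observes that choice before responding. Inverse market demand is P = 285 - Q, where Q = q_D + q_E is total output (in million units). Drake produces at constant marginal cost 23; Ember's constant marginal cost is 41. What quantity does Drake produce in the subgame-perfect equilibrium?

140

The follower Ember best-responds to any q_D: π_E = (285 - Q)q_E - 41q_E.
Setting the follower's marginal profit to zero, 244 - q_D - 2q_E = 0, i.e. q_E = (244 - q_D)/2.
Drake substitutes q_E(q_D) into its own profit: π_D = q_D(285 - q_D - (244 - q_D)/2) - 23q_D = (163 - (1/2)q_D)q_D - 23q_D.
Leader FOC: 140 - q_D = 0, so q_D = 140.
Then q_E = (244 - 140)/2 = 52.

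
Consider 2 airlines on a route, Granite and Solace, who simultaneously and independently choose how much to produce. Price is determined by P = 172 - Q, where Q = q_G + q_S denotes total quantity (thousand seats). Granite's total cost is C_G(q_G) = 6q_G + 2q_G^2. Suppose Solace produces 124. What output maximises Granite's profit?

7

With the rival's output fixed at 124, Granite's profit is π_G = (172 - 124 - q_G)q_G - (6q_G + 2q_G²) = (48 - q_G)q_G - (6q_G + 2q_G²).
∂π_G/∂q_G = 42 - 6q_G = 0, so q_G = 7.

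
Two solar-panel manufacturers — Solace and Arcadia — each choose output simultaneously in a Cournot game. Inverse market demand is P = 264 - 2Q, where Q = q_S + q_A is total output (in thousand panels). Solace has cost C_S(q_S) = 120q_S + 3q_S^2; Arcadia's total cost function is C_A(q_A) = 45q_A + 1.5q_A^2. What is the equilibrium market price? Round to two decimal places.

Solace's profit: π_S = (264 - 2Q)q_S - (120q_S + 3q_S²). Setting ∂π_S/∂q_S = 0: 144 - 10q_S - 2(q_A) = 0.
Arcadia's first-order condition: 219 - 7q_A - 2(q_S) = 0.
Best responses: q_S = (144 - 2q_A)/10, q_A = (219 - 2q_S)/7.
Solving the pair: q_S = 95/11, q_A = 317/11.
Total output Q = 412/11, so price P = 264 - 2·(412/11) = 189.0909.

189.09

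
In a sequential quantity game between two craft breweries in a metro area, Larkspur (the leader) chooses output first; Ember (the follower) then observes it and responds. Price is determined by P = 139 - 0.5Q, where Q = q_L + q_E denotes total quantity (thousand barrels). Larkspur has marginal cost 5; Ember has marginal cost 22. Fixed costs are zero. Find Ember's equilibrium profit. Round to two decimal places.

861.13

Solve by backward induction. Given q_L, the follower Ember maximises π_E = (139 - (1/2)q_L - (1/2)q_E)q_E - 22q_E.
Setting the follower's marginal profit to zero, 117 - (1/2)q_L - q_E = 0, i.e. q_E = (117 - (1/2)q_L).
The leader anticipates this reaction. Substituting into P = 139 - 0.5Q gives P = 161/2 - (1/4)q_L, so π_L = (161/2 - (1/4)q_L)q_L - 5q_L.
Maximising: ∂π_L/∂q_L = 151/2 - (1/2)q_L = 0, giving q_L = 151.
Then q_E = (117 - (1/2)·151) = 83/2.
Price P = 139 - (1/2)·(385/2) = 171/4.
Ember's profit: (171/4 - 22)·(83/2) = 861.1250.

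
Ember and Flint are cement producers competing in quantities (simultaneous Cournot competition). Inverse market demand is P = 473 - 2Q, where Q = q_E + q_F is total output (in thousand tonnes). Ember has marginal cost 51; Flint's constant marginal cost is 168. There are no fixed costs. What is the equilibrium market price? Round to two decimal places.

Ember's profit: π_E = (473 - 2Q)q_E - (51q_E). Setting ∂π_E/∂q_E = 0: 422 - 4q_E - 2(q_F) = 0.
Flint's first-order condition: 305 - 4q_F - 2(q_E) = 0.
Rearranging gives the reaction functions q_E = (422 - 2q_F)/4 and q_F = (305 - 2q_E)/4.
Solving the pair: q_E = 539/6, q_F = 94/3.
Total output Q = 727/6, so price P = 473 - 2·(727/6) = 692/3.

230.67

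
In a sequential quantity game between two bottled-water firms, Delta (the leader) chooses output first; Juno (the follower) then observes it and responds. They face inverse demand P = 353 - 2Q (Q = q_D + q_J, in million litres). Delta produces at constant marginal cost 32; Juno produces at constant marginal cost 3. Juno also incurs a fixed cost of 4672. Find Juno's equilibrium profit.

Solve by backward induction. Given q_D, the follower Juno maximises π_J = (353 - 2q_D - 2q_J)q_J - 3q_J.
Setting the follower's marginal profit to zero, 350 - 2q_D - 4q_J = 0, i.e. q_J = (350 - 2q_D)/4.
The leader anticipates this reaction. Substituting into P = 353 - 2Q gives P = 178 - q_D, so π_D = (178 - q_D)q_D - 32q_D.
Maximising: ∂π_D/∂q_D = 146 - 2q_D = 0, giving q_D = 73.
Then q_J = (350 - 2·73)/4 = 51.
Price P = 353 - 2·124 = 105.
Juno's profit: (105 - 3)·51 - 4672 = 530.

530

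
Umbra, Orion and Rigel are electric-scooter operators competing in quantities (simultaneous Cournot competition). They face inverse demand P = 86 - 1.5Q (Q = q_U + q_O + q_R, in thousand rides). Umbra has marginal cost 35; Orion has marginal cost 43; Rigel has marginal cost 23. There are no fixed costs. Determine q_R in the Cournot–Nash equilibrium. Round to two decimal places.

Umbra's profit: π_U = (86 - 1.5Q)q_U - (35q_U). Setting ∂π_U/∂q_U = 0: 51 - 3q_U - (3/2)(q_O + q_R) = 0.
Orion's profit: π_O = (86 - 1.5Q)q_O - (43q_O). Setting ∂π_O/∂q_O = 0: 43 - 3q_O - (3/2)(q_U + q_R) = 0.
Rigel's first-order condition: 63 - 3q_R - (3/2)(q_U + q_O) = 0.
Adding the 3 conditions: 157 − 3Q − 3Q = 0, i.e. Q = 157/6.
Back-substituting: q_U = (51 − 157/4)/(3/2) = 47/6, q_O = (43 − 157/4)/(3/2) = 5/2, q_R = (63 − 157/4)/(3/2) = 95/6.

15.83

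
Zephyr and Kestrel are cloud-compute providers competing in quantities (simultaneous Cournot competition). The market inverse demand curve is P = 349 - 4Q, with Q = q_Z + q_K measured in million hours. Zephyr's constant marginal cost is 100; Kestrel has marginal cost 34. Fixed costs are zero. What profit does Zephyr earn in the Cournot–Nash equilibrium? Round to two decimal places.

930.25

Zephyr's profit: π_Z = (349 - 4Q)q_Z - (100q_Z). Setting ∂π_Z/∂q_Z = 0: 249 - 8q_Z - 4(q_K) = 0.
Kestrel's first-order condition: 315 - 8q_K - 4(q_Z) = 0.
Best responses: q_Z = (249 - 4q_K)/8, q_K = (315 - 4q_Z)/8.
Substituting one into the other gives q_Z = 61/4 and q_K = 127/4.
Price P = 349 - 4·47 = 161.
Zephyr's profit: (161 - 100)·(61/4) = 930.2500.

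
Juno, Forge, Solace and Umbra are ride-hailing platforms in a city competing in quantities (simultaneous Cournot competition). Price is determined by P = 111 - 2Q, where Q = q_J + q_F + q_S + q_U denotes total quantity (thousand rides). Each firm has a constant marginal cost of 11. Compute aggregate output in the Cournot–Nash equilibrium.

40

Each firm earns π_i = (111 - 2Q)q_i - 11q_i.
Setting ∂π_i/∂q_i = 0 with rivals' quantities fixed: 100 - 4q_i - 2·Σ_{j≠i} q_j = 0.
By symmetry each firm produces the same amount; substituting Σ_{j≠i} q_j = 3q_i yields q_i = 100/10 = 10.
Total output Q = 10 + 10 + 10 + 10 = 40.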